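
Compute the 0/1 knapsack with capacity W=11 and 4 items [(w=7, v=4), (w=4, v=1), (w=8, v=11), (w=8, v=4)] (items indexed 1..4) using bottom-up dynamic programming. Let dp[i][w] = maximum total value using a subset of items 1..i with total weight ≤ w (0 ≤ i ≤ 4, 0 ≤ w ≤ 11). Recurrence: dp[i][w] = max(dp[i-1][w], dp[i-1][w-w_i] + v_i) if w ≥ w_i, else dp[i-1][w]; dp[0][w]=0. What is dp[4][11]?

11

i\w   0   1   2   3   4   5   6   7   8   9  10  11
  0   0   0   0   0   0   0   0   0   0   0   0   0
  1   0   0   0   0   0   0   0   4   4   4   4   4
  2   0   0   0   0   1   1   1   4   4   4   4   5
  3   0   0   0   0   1   1   1   4  11  11  11  11
  4   0   0   0   0   1   1   1   4  11  11  11  11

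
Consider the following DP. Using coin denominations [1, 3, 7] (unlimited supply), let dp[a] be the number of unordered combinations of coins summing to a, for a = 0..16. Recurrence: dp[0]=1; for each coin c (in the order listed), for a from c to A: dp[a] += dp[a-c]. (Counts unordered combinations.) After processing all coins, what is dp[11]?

after  coin     0     1     2     3     4     5     6     7     8     9    10    11    12    13    14    15    16
          1     1     1     1     1     1     1     1     1     1     1     1     1     1     1     1     1     1
          3     1     1     1     2     2     2     3     3     3     4     4     4     5     5     5     6     6
          7     1     1     1     2     2     2     3     4     4     5     6     6     7     8     9    10    11

6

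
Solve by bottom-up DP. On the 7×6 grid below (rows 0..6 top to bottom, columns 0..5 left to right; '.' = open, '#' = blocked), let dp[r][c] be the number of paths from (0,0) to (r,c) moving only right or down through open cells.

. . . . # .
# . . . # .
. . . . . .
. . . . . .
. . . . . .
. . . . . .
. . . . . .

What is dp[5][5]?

105

r\c   0   1   2   3   4   5
  0   1   1   1   1   0   0
  1   0   1   2   3   0   0
  2   0   1   3   6   6   6
  3   0   1   4  10  16  22
  4   0   1   5  15  31  53
  5   0   1   6  21  52 105
  6   0   1   7  28  80 185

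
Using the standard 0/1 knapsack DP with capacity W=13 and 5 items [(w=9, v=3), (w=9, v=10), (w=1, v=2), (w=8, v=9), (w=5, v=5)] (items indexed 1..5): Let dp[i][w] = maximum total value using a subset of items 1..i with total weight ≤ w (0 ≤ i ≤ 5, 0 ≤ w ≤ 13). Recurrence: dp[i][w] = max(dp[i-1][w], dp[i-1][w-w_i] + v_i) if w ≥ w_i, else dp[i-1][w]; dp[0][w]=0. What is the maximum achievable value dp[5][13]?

14

i\w   0   1   2   3   4   5   6   7   8   9  10  11  12  13
  0   0   0   0   0   0   0   0   0   0   0   0   0   0   0
  1   0   0   0   0   0   0   0   0   0   3   3   3   3   3
  2   0   0   0   0   0   0   0   0   0  10  10  10  10  10
  3   0   2   2   2   2   2   2   2   2  10  12  12  12  12
  4   0   2   2   2   2   2   2   2   9  11  12  12  12  12
  5   0   2   2   2   2   5   7   7   9  11  12  12  12  14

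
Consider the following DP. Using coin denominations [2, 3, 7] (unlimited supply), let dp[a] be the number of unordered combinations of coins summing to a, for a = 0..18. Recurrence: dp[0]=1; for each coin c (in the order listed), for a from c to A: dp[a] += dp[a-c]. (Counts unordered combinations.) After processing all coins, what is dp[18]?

7

after  coin     0     1     2     3     4     5     6     7     8     9    10    11    12    13    14    15    16    17    18
          2     1     0     1     0     1     0     1     0     1     0     1     0     1     0     1     0     1     0     1
          3     1     0     1     1     1     1     2     1     2     2     2     2     3     2     3     3     3     3     4
          7     1     0     1     1     1     1     2     2     2     3     3     3     4     4     5     5     6     6     7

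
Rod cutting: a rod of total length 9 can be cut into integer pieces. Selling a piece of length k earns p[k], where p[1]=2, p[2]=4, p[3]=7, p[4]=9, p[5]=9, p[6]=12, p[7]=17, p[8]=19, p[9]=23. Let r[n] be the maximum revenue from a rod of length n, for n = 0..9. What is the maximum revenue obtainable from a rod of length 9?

   n    0    1    2    3    4    5    6    7    8    9
r[n]    0    2    4    7    9   11   14   17   19   23

23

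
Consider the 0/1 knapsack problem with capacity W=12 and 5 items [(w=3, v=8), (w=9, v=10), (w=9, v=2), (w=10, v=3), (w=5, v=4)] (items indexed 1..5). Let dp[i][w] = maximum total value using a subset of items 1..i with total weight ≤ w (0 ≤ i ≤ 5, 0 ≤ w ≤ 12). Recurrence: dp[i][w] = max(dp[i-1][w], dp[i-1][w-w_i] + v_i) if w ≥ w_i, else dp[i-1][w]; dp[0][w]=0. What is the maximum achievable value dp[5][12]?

18

i\w   0   1   2   3   4   5   6   7   8   9  10  11  12
  0   0   0   0   0   0   0   0   0   0   0   0   0   0
  1   0   0   0   8   8   8   8   8   8   8   8   8   8
  2   0   0   0   8   8   8   8   8   8  10  10  10  18
  3   0   0   0   8   8   8   8   8   8  10  10  10  18
  4   0   0   0   8   8   8   8   8   8  10  10  10  18
  5   0   0   0   8   8   8   8   8  12  12  12  12  18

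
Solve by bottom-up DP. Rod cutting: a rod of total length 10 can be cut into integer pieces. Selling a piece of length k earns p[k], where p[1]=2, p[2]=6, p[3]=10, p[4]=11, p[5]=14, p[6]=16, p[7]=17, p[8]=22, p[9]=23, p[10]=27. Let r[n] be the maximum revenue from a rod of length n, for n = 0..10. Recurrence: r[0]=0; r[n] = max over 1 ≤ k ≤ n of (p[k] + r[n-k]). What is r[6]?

   n    0    1    2    3    4    5    6    7    8    9   10
r[n]    0    2    6   10   12   16   20   22   26   30   32

20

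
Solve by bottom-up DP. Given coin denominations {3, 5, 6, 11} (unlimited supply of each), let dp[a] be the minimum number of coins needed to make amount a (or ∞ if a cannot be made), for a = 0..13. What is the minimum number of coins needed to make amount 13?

3

 a  0  1  2  3  4  5  6  7  8  9 10 11 12 13
dp  0  -  -  1  -  1  1  -  2  2  2  1  2  3
(- denotes ∞ / unreachable)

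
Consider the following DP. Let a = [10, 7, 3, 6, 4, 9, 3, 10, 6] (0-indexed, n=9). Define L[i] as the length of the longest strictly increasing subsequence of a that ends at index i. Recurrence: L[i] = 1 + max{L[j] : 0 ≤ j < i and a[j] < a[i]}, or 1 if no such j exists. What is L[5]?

   i    0    1    2    3    4    5    6    7    8
a[i]   10    7    3    6    4    9    3   10    6
L[i]    1    1    1    2    2    3    1    4    3

3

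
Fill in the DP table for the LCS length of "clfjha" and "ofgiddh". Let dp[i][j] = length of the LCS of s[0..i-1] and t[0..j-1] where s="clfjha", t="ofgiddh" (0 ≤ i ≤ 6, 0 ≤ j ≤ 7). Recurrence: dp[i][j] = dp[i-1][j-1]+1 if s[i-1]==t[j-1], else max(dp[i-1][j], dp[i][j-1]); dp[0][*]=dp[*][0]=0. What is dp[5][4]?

   ''  o  f  g  i  d  d  h
''  0  0  0  0  0  0  0  0
 c  0  0  0  0  0  0  0  0
 l  0  0  0  0  0  0  0  0
 f  0  0  1  1  1  1  1  1
 j  0  0  1  1  1  1  1  1
 h  0  0  1  1  1  1  1  2
 a  0  0  1  1  1  1  1  2

1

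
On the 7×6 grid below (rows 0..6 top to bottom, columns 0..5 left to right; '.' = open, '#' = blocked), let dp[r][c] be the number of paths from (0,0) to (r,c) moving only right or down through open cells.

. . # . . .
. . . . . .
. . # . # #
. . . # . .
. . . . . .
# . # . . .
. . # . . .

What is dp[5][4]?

r\c   0   1   2   3   4   5
  0   1   1   0   0   0   0
  1   1   2   2   2   2   2
  2   1   3   0   2   0   0
  3   1   4   4   0   0   0
  4   1   5   9   9   9   9
  5   0   5   0   9  18  27
  6   0   5   0   9  27  54

18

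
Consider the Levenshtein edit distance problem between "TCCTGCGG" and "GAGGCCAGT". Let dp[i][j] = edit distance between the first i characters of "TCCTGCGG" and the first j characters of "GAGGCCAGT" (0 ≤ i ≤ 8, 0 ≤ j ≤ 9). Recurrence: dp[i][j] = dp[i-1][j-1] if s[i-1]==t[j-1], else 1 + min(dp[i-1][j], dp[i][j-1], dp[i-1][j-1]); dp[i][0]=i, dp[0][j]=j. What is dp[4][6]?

   ''  G  A  G  G  C  C  A  G  T
''  0  1  2  3  4  5  6  7  8  9
 T  1  1  2  3  4  5  6  7  8  8
 C  2  2  2  3  4  4  5  6  7  8
 C  3  3  3  3  4  4  4  5  6  7
 T  4  4  4  4  4  5  5  5  6  6
 G  5  4  5  4  4  5  6  6  5  6
 C  6  5  5  5  5  4  5  6  6  6
 G  7  6  6  5  5  5  5  6  6  7
 G  8  7  7  6  5  6  6  6  6  7

5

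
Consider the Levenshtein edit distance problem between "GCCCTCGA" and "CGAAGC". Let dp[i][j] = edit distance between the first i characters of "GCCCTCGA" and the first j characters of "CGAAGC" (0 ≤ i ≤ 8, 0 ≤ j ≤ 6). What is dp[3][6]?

4

   ''  C  G  A  A  G  C
''  0  1  2  3  4  5  6
 G  1  1  1  2  3  4  5
 C  2  1  2  2  3  4  4
 C  3  2  2  3  3  4  4
 C  4  3  3  3  4  4  4
 T  5  4  4  4  4  5  5
 C  6  5  5  5  5  5  5
 G  7  6  5  6  6  5  6
 A  8  7  6  5  6  6  6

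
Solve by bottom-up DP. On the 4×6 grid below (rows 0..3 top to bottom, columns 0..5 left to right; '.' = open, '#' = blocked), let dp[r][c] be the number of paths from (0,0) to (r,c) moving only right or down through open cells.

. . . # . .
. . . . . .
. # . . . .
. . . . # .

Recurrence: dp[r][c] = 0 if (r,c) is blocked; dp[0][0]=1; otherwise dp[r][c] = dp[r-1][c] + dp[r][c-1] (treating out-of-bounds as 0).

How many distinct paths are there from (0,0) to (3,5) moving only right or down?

12

r\c   0   1   2   3   4   5
  0   1   1   1   0   0   0
  1   1   2   3   3   3   3
  2   1   0   3   6   9  12
  3   1   1   4  10   0  12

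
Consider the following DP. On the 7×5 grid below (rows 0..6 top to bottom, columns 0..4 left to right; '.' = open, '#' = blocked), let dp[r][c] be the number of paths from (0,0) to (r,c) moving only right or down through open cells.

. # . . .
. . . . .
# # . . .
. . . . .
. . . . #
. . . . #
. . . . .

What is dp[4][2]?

r\c   0   1   2   3   4
  0   1   0   0   0   0
  1   1   1   1   1   1
  2   0   0   1   2   3
  3   0   0   1   3   6
  4   0   0   1   4   0
  5   0   0   1   5   0
  6   0   0   1   6   6

1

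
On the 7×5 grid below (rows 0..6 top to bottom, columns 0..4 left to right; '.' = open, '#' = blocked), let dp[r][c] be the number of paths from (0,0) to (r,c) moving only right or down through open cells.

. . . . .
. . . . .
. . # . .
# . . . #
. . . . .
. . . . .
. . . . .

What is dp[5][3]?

22

r\c   0   1   2   3   4
  0   1   1   1   1   1
  1   1   2   3   4   5
  2   1   3   0   4   9
  3   0   3   3   7   0
  4   0   3   6  13  13
  5   0   3   9  22  35
  6   0   3  12  34  69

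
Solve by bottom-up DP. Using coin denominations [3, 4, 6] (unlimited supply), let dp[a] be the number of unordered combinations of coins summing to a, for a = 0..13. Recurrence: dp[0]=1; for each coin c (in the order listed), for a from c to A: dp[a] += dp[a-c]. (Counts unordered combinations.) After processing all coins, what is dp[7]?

after  coin     0     1     2     3     4     5     6     7     8     9    10    11    12    13
          3     1     0     0     1     0     0     1     0     0     1     0     0     1     0
          4     1     0     0     1     1     0     1     1     1     1     1     1     2     1
          6     1     0     0     1     1     0     2     1     1     2     2     1     4     2

1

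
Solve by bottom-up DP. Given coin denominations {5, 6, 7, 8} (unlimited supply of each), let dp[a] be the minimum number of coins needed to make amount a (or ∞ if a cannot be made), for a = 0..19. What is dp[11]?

 a  0  1  2  3  4  5  6  7  8  9 10 11 12 13 14 15 16 17 18 19
dp  0  -  -  -  -  1  1  1  1  -  2  2  2  2  2  2  2  3  3  3
(- denotes ∞ / unreachable)

2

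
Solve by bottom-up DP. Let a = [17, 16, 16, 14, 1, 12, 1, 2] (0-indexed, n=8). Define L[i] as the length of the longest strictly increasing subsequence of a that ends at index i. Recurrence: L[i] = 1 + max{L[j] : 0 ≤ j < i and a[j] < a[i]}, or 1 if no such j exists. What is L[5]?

   i    0    1    2    3    4    5    6    7
a[i]   17   16   16   14    1   12    1    2
L[i]    1    1    1    1    1    2    1    2

2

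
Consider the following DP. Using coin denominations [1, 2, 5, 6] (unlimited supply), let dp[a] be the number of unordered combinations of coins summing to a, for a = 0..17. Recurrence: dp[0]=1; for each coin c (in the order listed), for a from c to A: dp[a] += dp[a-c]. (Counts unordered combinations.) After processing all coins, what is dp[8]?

9

after  coin     0     1     2     3     4     5     6     7     8     9    10    11    12    13    14    15    16    17
          1     1     1     1     1     1     1     1     1     1     1     1     1     1     1     1     1     1     1
          2     1     1     2     2     3     3     4     4     5     5     6     6     7     7     8     8     9     9
          5     1     1     2     2     3     4     5     6     7     8    10    11    13    14    16    18    20    22
          6     1     1     2     2     3     4     6     7     9    10    13    15    19    21    25    28    33    37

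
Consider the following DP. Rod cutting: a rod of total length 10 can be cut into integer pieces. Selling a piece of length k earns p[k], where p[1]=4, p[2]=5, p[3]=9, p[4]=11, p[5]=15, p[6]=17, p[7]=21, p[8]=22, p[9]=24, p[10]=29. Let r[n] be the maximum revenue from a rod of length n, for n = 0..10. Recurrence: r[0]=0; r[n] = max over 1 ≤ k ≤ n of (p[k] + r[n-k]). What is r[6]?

24

   n    0    1    2    3    4    5    6    7    8    9   10
r[n]    0    4    8   12   16   20   24   28   32   36   40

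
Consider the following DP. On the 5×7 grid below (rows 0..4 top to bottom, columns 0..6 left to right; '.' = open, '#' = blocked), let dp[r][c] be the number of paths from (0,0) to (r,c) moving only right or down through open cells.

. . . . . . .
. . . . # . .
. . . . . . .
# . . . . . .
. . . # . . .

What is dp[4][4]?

29

r\c   0   1   2   3   4   5   6
  0   1   1   1   1   1   1   1
  1   1   2   3   4   0   1   2
  2   1   3   6  10  10  11  13
  3   0   3   9  19  29  40  53
  4   0   3  12   0  29  69 122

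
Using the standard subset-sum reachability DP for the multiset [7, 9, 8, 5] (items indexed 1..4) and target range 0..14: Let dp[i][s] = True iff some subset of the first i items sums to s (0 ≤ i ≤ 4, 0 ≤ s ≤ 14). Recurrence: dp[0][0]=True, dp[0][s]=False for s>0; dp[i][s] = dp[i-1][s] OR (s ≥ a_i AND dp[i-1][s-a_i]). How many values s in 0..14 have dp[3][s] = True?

i\s   0   1   2   3   4   5   6   7   8   9  10  11  12  13  14
  0   T   F   F   F   F   F   F   F   F   F   F   F   F   F   F
  1   T   F   F   F   F   F   F   T   F   F   F   F   F   F   F
  2   T   F   F   F   F   F   F   T   F   T   F   F   F   F   F
  3   T   F   F   F   F   F   F   T   T   T   F   F   F   F   F
  4   T   F   F   F   F   T   F   T   T   T   F   F   T   T   T

4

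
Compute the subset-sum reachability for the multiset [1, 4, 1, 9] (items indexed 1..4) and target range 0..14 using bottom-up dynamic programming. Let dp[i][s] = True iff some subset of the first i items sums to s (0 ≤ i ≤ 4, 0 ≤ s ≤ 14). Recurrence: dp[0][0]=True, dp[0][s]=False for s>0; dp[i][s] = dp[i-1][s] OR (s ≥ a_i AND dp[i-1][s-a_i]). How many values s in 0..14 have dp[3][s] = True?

i\s   0   1   2   3   4   5   6   7   8   9  10  11  12  13  14
  0   T   F   F   F   F   F   F   F   F   F   F   F   F   F   F
  1   T   T   F   F   F   F   F   F   F   F   F   F   F   F   F
  2   T   T   F   F   T   T   F   F   F   F   F   F   F   F   F
  3   T   T   T   F   T   T   T   F   F   F   F   F   F   F   F
  4   T   T   T   F   T   T   T   F   F   T   T   T   F   T   T

6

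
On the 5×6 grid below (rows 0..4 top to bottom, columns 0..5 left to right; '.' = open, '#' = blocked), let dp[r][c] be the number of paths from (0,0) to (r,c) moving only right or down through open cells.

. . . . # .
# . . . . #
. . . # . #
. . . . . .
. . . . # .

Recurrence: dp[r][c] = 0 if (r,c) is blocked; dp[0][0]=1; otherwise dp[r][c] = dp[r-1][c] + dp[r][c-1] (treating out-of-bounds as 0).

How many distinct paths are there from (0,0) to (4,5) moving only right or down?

r\c   0   1   2   3   4   5
  0   1   1   1   1   0   0
  1   0   1   2   3   3   0
  2   0   1   3   0   3   0
  3   0   1   4   4   7   7
  4   0   1   5   9   0   7

7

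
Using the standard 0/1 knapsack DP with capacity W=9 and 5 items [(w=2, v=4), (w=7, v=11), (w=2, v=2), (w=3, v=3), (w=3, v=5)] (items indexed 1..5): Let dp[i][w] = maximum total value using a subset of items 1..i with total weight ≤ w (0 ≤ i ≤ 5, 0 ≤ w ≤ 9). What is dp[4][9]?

i\w   0   1   2   3   4   5   6   7   8   9
  0   0   0   0   0   0   0   0   0   0   0
  1   0   0   4   4   4   4   4   4   4   4
  2   0   0   4   4   4   4   4  11  11  15
  3   0   0   4   4   6   6   6  11  11  15
  4   0   0   4   4   6   7   7  11  11  15
  5   0   0   4   5   6   9   9  11  12  15

15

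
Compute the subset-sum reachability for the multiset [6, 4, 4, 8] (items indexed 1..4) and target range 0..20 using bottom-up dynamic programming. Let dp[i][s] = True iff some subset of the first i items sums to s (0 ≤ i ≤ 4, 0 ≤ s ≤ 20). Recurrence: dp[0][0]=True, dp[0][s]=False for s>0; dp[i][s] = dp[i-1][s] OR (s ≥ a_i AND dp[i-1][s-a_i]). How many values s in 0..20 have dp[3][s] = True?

i\s   0   1   2   3   4   5   6   7   8   9  10  11  12  13  14  15  16  17  18  19  20
  0   T   F   F   F   F   F   F   F   F   F   F   F   F   F   F   F   F   F   F   F   F
  1   T   F   F   F   F   F   T   F   F   F   F   F   F   F   F   F   F   F   F   F   F
  2   T   F   F   F   T   F   T   F   F   F   T   F   F   F   F   F   F   F   F   F   F
  3   T   F   F   F   T   F   T   F   T   F   T   F   F   F   T   F   F   F   F   F   F
  4   T   F   F   F   T   F   T   F   T   F   T   F   T   F   T   F   T   F   T   F   F

6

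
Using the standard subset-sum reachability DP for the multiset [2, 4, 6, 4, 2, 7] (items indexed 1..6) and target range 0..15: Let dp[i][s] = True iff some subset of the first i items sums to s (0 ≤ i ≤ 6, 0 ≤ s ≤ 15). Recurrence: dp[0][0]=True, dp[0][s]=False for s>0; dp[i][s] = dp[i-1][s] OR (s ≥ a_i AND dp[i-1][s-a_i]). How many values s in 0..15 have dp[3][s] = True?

i\s   0   1   2   3   4   5   6   7   8   9  10  11  12  13  14  15
  0   T   F   F   F   F   F   F   F   F   F   F   F   F   F   F   F
  1   T   F   T   F   F   F   F   F   F   F   F   F   F   F   F   F
  2   T   F   T   F   T   F   T   F   F   F   F   F   F   F   F   F
  3   T   F   T   F   T   F   T   F   T   F   T   F   T   F   F   F
  4   T   F   T   F   T   F   T   F   T   F   T   F   T   F   T   F
  5   T   F   T   F   T   F   T   F   T   F   T   F   T   F   T   F
  6   T   F   T   F   T   F   T   T   T   T   T   T   T   T   T   T

7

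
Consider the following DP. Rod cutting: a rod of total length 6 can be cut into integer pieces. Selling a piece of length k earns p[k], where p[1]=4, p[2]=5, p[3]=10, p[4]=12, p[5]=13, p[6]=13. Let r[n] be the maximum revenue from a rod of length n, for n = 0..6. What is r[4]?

16

   n    0    1    2    3    4    5    6
r[n]    0    4    8   12   16   20   24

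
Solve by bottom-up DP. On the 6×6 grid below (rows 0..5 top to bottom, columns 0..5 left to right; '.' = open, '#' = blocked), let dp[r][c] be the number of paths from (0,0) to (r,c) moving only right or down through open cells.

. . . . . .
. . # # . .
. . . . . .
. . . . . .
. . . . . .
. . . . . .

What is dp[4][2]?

r\c   0   1   2   3   4   5
  0   1   1   1   1   1   1
  1   1   2   0   0   1   2
  2   1   3   3   3   4   6
  3   1   4   7  10  14  20
  4   1   5  12  22  36  56
  5   1   6  18  40  76 132

12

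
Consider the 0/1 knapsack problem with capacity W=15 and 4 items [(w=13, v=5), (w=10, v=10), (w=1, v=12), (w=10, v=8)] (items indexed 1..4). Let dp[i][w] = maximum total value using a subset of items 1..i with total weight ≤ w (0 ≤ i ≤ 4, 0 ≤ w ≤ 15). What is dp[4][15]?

22

i\w   0   1   2   3   4   5   6   7   8   9  10  11  12  13  14  15
  0   0   0   0   0   0   0   0   0   0   0   0   0   0   0   0   0
  1   0   0   0   0   0   0   0   0   0   0   0   0   0   5   5   5
  2   0   0   0   0   0   0   0   0   0   0  10  10  10  10  10  10
  3   0  12  12  12  12  12  12  12  12  12  12  22  22  22  22  22
  4   0  12  12  12  12  12  12  12  12  12  12  22  22  22  22  22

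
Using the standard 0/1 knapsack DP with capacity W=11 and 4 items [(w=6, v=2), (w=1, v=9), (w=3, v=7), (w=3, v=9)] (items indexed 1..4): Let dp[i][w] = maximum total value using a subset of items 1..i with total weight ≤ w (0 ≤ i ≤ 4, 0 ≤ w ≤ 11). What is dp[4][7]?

25

i\w   0   1   2   3   4   5   6   7   8   9  10  11
  0   0   0   0   0   0   0   0   0   0   0   0   0
  1   0   0   0   0   0   0   2   2   2   2   2   2
  2   0   9   9   9   9   9   9  11  11  11  11  11
  3   0   9   9   9  16  16  16  16  16  16  18  18
  4   0   9   9   9  18  18  18  25  25  25  25  25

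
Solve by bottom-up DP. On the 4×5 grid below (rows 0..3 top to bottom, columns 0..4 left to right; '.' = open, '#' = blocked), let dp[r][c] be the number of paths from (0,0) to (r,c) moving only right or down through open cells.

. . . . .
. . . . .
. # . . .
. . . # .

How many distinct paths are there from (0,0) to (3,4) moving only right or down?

12

r\c   0   1   2   3   4
  0   1   1   1   1   1
  1   1   2   3   4   5
  2   1   0   3   7  12
  3   1   1   4   0  12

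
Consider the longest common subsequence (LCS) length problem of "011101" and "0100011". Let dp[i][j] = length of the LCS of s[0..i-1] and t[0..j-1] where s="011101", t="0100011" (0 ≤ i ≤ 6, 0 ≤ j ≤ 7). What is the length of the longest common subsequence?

4

   ''  0  1  0  0  0  1  1
''  0  0  0  0  0  0  0  0
 0  0  1  1  1  1  1  1  1
 1  0  1  2  2  2  2  2  2
 1  0  1  2  2  2  2  3  3
 1  0  1  2  2  2  2  3  4
 0  0  1  2  3  3  3  3  4
 1  0  1  2  3  3  3  4  4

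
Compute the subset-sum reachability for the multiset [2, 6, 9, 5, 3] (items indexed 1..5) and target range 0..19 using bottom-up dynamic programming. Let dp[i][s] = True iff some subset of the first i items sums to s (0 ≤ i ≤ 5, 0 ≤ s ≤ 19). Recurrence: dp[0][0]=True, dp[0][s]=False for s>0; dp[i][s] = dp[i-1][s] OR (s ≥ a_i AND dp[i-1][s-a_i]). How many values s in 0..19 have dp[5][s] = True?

18

i\s   0   1   2   3   4   5   6   7   8   9  10  11  12  13  14  15  16  17  18  19
  0   T   F   F   F   F   F   F   F   F   F   F   F   F   F   F   F   F   F   F   F
  1   T   F   T   F   F   F   F   F   F   F   F   F   F   F   F   F   F   F   F   F
  2   T   F   T   F   F   F   T   F   T   F   F   F   F   F   F   F   F   F   F   F
  3   T   F   T   F   F   F   T   F   T   T   F   T   F   F   F   T   F   T   F   F
  4   T   F   T   F   F   T   T   T   T   T   F   T   F   T   T   T   T   T   F   F
  5   T   F   T   T   F   T   T   T   T   T   T   T   T   T   T   T   T   T   T   T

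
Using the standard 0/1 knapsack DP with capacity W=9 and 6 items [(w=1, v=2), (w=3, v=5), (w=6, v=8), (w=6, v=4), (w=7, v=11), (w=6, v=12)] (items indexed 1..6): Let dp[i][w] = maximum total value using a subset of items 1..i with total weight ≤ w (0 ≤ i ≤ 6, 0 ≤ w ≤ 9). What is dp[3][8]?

i\w   0   1   2   3   4   5   6   7   8   9
  0   0   0   0   0   0   0   0   0   0   0
  1   0   2   2   2   2   2   2   2   2   2
  2   0   2   2   5   7   7   7   7   7   7
  3   0   2   2   5   7   7   8  10  10  13
  4   0   2   2   5   7   7   8  10  10  13
  5   0   2   2   5   7   7   8  11  13  13
  6   0   2   2   5   7   7  12  14  14  17

10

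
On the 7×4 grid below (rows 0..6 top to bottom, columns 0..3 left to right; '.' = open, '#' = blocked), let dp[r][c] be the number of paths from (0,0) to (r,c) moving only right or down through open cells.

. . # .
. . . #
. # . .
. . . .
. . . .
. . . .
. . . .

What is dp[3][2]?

r\c   0   1   2   3
  0   1   1   0   0
  1   1   2   2   0
  2   1   0   2   2
  3   1   1   3   5
  4   1   2   5  10
  5   1   3   8  18
  6   1   4  12  30

3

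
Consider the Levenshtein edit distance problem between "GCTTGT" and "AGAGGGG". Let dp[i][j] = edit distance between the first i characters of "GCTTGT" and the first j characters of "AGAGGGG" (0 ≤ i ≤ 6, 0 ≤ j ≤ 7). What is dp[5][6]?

   ''  A  G  A  G  G  G  G
''  0  1  2  3  4  5  6  7
 G  1  1  1  2  3  4  5  6
 C  2  2  2  2  3  4  5  6
 T  3  3  3  3  3  4  5  6
 T  4  4  4  4  4  4  5  6
 G  5  5  4  5  4  4  4  5
 T  6  6  5  5  5  5  5  5

4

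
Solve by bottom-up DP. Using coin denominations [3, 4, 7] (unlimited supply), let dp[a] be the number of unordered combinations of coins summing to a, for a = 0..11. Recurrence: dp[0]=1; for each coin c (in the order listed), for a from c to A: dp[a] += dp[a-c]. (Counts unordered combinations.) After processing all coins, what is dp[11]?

2

after  coin     0     1     2     3     4     5     6     7     8     9    10    11
          3     1     0     0     1     0     0     1     0     0     1     0     0
          4     1     0     0     1     1     0     1     1     1     1     1     1
          7     1     0     0     1     1     0     1     2     1     1     2     2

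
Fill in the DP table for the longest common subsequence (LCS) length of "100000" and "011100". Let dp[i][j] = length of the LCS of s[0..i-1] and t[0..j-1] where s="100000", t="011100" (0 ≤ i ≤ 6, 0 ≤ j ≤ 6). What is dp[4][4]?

   ''  0  1  1  1  0  0
''  0  0  0  0  0  0  0
 1  0  0  1  1  1  1  1
 0  0  1  1  1  1  2  2
 0  0  1  1  1  1  2  3
 0  0  1  1  1  1  2  3
 0  0  1  1  1  1  2  3
 0  0  1  1  1  1  2  3

1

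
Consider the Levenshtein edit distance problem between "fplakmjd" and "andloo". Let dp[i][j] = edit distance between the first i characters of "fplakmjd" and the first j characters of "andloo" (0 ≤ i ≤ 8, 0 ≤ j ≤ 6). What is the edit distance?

8

   ''  a  n  d  l  o  o
''  0  1  2  3  4  5  6
 f  1  1  2  3  4  5  6
 p  2  2  2  3  4  5  6
 l  3  3  3  3  3  4  5
 a  4  3  4  4  4  4  5
 k  5  4  4  5  5  5  5
 m  6  5  5  5  6  6  6
 j  7  6  6  6  6  7  7
 d  8  7  7  6  7  7  8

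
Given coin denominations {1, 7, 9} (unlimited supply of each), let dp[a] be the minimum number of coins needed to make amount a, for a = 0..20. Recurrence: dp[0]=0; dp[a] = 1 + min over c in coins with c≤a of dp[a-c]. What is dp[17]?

 a  0  1  2  3  4  5  6  7  8  9 10 11 12 13 14 15 16 17 18 19 20
dp  0  1  2  3  4  5  6  1  2  1  2  3  4  5  2  3  2  3  2  3  4

3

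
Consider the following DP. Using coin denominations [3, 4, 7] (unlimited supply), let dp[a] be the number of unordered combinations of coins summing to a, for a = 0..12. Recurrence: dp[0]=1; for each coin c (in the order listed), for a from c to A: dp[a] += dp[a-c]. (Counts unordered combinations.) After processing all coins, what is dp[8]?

after  coin     0     1     2     3     4     5     6     7     8     9    10    11    12
          3     1     0     0     1     0     0     1     0     0     1     0     0     1
          4     1     0     0     1     1     0     1     1     1     1     1     1     2
          7     1     0     0     1     1     0     1     2     1     1     2     2     2

1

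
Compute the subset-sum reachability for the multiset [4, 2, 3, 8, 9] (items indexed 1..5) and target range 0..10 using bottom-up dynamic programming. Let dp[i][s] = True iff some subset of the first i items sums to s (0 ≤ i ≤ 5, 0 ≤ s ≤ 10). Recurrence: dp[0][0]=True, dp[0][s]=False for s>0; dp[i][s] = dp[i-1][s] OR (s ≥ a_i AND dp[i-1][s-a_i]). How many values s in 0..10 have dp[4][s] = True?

10

i\s   0   1   2   3   4   5   6   7   8   9  10
  0   T   F   F   F   F   F   F   F   F   F   F
  1   T   F   F   F   T   F   F   F   F   F   F
  2   T   F   T   F   T   F   T   F   F   F   F
  3   T   F   T   T   T   T   T   T   F   T   F
  4   T   F   T   T   T   T   T   T   T   T   T
  5   T   F   T   T   T   T   T   T   T   T   T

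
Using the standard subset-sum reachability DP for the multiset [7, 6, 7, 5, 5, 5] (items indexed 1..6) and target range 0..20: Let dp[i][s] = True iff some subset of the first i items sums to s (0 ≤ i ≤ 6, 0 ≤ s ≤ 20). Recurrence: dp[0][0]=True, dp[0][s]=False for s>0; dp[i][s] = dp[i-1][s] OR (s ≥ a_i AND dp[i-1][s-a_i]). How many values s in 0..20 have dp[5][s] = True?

14

i\s   0   1   2   3   4   5   6   7   8   9  10  11  12  13  14  15  16  17  18  19  20
  0   T   F   F   F   F   F   F   F   F   F   F   F   F   F   F   F   F   F   F   F   F
  1   T   F   F   F   F   F   F   T   F   F   F   F   F   F   F   F   F   F   F   F   F
  2   T   F   F   F   F   F   T   T   F   F   F   F   F   T   F   F   F   F   F   F   F
  3   T   F   F   F   F   F   T   T   F   F   F   F   F   T   T   F   F   F   F   F   T
  4   T   F   F   F   F   T   T   T   F   F   F   T   T   T   T   F   F   F   T   T   T
  5   T   F   F   F   F   T   T   T   F   F   T   T   T   T   T   F   T   T   T   T   T
  6   T   F   F   F   F   T   T   T   F   F   T   T   T   T   T   T   T   T   T   T   T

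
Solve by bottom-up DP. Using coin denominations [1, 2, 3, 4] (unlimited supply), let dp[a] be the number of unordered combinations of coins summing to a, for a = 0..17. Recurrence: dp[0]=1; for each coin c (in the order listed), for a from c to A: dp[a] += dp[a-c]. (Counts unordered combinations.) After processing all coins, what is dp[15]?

after  coin     0     1     2     3     4     5     6     7     8     9    10    11    12    13    14    15    16    17
          1     1     1     1     1     1     1     1     1     1     1     1     1     1     1     1     1     1     1
          2     1     1     2     2     3     3     4     4     5     5     6     6     7     7     8     8     9     9
          3     1     1     2     3     4     5     7     8    10    12    14    16    19    21    24    27    30    33
          4     1     1     2     3     5     6     9    11    15    18    23    27    34    39    47    54    64    72

54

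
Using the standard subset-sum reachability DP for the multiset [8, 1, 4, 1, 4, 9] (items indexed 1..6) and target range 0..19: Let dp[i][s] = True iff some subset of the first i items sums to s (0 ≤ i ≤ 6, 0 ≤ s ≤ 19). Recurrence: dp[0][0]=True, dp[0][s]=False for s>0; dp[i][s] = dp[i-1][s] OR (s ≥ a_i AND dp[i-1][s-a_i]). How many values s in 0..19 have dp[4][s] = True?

i\s   0   1   2   3   4   5   6   7   8   9  10  11  12  13  14  15  16  17  18  19
  0   T   F   F   F   F   F   F   F   F   F   F   F   F   F   F   F   F   F   F   F
  1   T   F   F   F   F   F   F   F   T   F   F   F   F   F   F   F   F   F   F   F
  2   T   T   F   F   F   F   F   F   T   T   F   F   F   F   F   F   F   F   F   F
  3   T   T   F   F   T   T   F   F   T   T   F   F   T   T   F   F   F   F   F   F
  4   T   T   T   F   T   T   T   F   T   T   T   F   T   T   T   F   F   F   F   F
  5   T   T   T   F   T   T   T   F   T   T   T   F   T   T   T   F   T   T   T   F
  6   T   T   T   F   T   T   T   F   T   T   T   T   T   T   T   T   T   T   T   T

12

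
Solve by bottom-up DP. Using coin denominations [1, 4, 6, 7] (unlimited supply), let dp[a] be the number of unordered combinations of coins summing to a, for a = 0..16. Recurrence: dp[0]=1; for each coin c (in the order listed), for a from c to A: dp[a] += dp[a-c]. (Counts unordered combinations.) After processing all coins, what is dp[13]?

after  coin     0     1     2     3     4     5     6     7     8     9    10    11    12    13    14    15    16
          1     1     1     1     1     1     1     1     1     1     1     1     1     1     1     1     1     1
          4     1     1     1     1     2     2     2     2     3     3     3     3     4     4     4     4     5
          6     1     1     1     1     2     2     3     3     4     4     5     5     7     7     8     8    10
          7     1     1     1     1     2     2     3     4     5     5     6     7     9    10    12    13    15

10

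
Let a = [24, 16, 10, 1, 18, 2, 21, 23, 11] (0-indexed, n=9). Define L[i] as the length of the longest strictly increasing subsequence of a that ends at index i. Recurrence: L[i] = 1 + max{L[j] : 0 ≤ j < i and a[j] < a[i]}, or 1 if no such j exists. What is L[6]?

   i    0    1    2    3    4    5    6    7    8
a[i]   24   16   10    1   18    2   21   23   11
L[i]    1    1    1    1    2    2    3    4    3

3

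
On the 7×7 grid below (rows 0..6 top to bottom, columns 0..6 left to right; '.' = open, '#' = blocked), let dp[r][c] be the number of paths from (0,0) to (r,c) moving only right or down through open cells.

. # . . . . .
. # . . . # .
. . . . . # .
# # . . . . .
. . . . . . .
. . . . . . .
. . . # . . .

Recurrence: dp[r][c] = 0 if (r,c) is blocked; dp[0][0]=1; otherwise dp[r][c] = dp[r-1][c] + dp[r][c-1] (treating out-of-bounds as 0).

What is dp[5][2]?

1

r\c   0   1   2   3   4   5   6
  0   1   0   0   0   0   0   0
  1   1   0   0   0   0   0   0
  2   1   1   1   1   1   0   0
  3   0   0   1   2   3   3   3
  4   0   0   1   3   6   9  12
  5   0   0   1   4  10  19  31
  6   0   0   1   0  10  29  60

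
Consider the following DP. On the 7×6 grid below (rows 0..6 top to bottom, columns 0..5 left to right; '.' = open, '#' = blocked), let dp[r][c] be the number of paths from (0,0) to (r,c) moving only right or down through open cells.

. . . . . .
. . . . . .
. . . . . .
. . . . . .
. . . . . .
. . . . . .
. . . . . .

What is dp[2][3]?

r\c   0   1   2   3   4   5
  0   1   1   1   1   1   1
  1   1   2   3   4   5   6
  2   1   3   6  10  15  21
  3   1   4  10  20  35  56
  4   1   5  15  35  70 126
  5   1   6  21  56 126 252
  6   1   7  28  84 210 462

10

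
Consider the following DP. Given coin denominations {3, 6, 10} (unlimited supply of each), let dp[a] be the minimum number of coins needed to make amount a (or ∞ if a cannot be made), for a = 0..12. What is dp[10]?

1

 a  0  1  2  3  4  5  6  7  8  9 10 11 12
dp  0  -  -  1  -  -  1  -  -  2  1  -  2
(- denotes ∞ / unreachable)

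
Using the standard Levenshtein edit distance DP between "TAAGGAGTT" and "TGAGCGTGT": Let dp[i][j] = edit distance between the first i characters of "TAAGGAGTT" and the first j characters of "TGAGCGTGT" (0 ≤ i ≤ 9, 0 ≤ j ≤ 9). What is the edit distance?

   ''  T  G  A  G  C  G  T  G  T
''  0  1  2  3  4  5  6  7  8  9
 T  1  0  1  2  3  4  5  6  7  8
 A  2  1  1  1  2  3  4  5  6  7
 A  3  2  2  1  2  3  4  5  6  7
 G  4  3  2  2  1  2  3  4  5  6
 G  5  4  3  3  2  2  2  3  4  5
 A  6  5  4  3  3  3  3  3  4  5
 G  7  6  5  4  3  4  3  4  3  4
 T  8  7  6  5  4  4  4  3  4  3
 T  9  8  7  6  5  5  5  4  4  4

4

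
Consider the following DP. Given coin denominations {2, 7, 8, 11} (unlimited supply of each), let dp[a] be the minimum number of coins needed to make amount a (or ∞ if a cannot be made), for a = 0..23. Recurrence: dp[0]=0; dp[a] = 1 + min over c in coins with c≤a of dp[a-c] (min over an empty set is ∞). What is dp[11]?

 a  0  1  2  3  4  5  6  7  8  9 10 11 12 13 14 15 16 17 18 19 20 21 22 23
dp  0  -  1  -  2  -  3  1  1  2  2  1  3  2  2  2  2  3  2  2  3  3  2  3
(- denotes ∞ / unreachable)

1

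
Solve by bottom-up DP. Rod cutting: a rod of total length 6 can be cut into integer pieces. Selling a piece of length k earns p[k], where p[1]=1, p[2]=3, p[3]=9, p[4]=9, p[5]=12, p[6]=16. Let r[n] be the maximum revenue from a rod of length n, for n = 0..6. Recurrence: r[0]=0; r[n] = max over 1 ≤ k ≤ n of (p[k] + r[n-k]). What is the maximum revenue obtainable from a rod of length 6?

18

   n    0    1    2    3    4    5    6
r[n]    0    1    3    9   10   12   18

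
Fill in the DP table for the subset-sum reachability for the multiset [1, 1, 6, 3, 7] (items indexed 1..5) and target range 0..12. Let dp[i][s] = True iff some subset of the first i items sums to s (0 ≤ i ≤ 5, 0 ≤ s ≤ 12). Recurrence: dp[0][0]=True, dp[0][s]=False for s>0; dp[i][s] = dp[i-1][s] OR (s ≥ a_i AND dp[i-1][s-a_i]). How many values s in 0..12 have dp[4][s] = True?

12

i\s   0   1   2   3   4   5   6   7   8   9  10  11  12
  0   T   F   F   F   F   F   F   F   F   F   F   F   F
  1   T   T   F   F   F   F   F   F   F   F   F   F   F
  2   T   T   T   F   F   F   F   F   F   F   F   F   F
  3   T   T   T   F   F   F   T   T   T   F   F   F   F
  4   T   T   T   T   T   T   T   T   T   T   T   T   F
  5   T   T   T   T   T   T   T   T   T   T   T   T   T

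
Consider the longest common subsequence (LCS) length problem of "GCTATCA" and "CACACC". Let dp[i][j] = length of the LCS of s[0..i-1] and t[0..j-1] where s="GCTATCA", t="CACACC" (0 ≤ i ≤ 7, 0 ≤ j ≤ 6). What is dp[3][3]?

   ''  C  A  C  A  C  C
''  0  0  0  0  0  0  0
 G  0  0  0  0  0  0  0
 C  0  1  1  1  1  1  1
 T  0  1  1  1  1  1  1
 A  0  1  2  2  2  2  2
 T  0  1  2  2  2  2  2
 C  0  1  2  3  3  3  3
 A  0  1  2  3  4  4  4

1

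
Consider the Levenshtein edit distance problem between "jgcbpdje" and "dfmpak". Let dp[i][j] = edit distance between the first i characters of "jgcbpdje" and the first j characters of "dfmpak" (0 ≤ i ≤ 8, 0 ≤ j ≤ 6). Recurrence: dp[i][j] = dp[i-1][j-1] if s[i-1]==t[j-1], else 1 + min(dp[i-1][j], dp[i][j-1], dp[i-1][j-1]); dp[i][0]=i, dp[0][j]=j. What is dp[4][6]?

6

   ''  d  f  m  p  a  k
''  0  1  2  3  4  5  6
 j  1  1  2  3  4  5  6
 g  2  2  2  3  4  5  6
 c  3  3  3  3  4  5  6
 b  4  4  4  4  4  5  6
 p  5  5  5  5  4  5  6
 d  6  5  6  6  5  5  6
 j  7  6  6  7  6  6  6
 e  8  7  7  7  7  7  7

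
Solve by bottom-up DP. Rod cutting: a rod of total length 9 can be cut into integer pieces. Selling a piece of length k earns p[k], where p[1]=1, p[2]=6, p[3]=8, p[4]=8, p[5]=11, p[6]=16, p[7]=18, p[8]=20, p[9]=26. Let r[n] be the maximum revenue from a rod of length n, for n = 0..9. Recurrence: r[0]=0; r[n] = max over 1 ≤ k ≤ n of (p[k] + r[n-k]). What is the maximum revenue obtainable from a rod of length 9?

26

   n    0    1    2    3    4    5    6    7    8    9
r[n]    0    1    6    8   12   14   18   20   24   26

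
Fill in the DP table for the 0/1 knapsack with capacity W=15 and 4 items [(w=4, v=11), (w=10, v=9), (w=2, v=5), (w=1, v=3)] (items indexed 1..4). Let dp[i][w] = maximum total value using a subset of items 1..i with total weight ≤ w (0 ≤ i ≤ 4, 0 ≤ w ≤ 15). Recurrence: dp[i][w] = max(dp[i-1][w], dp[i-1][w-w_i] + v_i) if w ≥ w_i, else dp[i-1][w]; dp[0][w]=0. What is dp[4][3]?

8

i\w   0   1   2   3   4   5   6   7   8   9  10  11  12  13  14  15
  0   0   0   0   0   0   0   0   0   0   0   0   0   0   0   0   0
  1   0   0   0   0  11  11  11  11  11  11  11  11  11  11  11  11
  2   0   0   0   0  11  11  11  11  11  11  11  11  11  11  20  20
  3   0   0   5   5  11  11  16  16  16  16  16  16  16  16  20  20
  4   0   3   5   8  11  14  16  19  19  19  19  19  19  19  20  23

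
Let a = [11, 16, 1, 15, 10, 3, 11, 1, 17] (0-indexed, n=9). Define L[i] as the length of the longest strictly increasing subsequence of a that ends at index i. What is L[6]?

   i    0    1    2    3    4    5    6    7    8
a[i]   11   16    1   15   10    3   11    1   17
L[i]    1    2    1    2    2    2    3    1    4

3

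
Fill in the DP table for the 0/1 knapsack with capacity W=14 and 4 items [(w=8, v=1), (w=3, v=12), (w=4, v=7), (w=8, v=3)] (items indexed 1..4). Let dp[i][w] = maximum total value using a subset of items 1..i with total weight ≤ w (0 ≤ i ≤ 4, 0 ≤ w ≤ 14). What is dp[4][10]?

19

i\w   0   1   2   3   4   5   6   7   8   9  10  11  12  13  14
  0   0   0   0   0   0   0   0   0   0   0   0   0   0   0   0
  1   0   0   0   0   0   0   0   0   1   1   1   1   1   1   1
  2   0   0   0  12  12  12  12  12  12  12  12  13  13  13  13
  3   0   0   0  12  12  12  12  19  19  19  19  19  19  19  19
  4   0   0   0  12  12  12  12  19  19  19  19  19  19  19  19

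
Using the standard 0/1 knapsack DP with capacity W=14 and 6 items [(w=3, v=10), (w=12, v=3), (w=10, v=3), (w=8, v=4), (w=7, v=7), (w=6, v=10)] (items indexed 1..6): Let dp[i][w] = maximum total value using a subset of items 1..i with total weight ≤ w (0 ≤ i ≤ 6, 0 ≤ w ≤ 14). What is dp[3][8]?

i\w   0   1   2   3   4   5   6   7   8   9  10  11  12  13  14
  0   0   0   0   0   0   0   0   0   0   0   0   0   0   0   0
  1   0   0   0  10  10  10  10  10  10  10  10  10  10  10  10
  2   0   0   0  10  10  10  10  10  10  10  10  10  10  10  10
  3   0   0   0  10  10  10  10  10  10  10  10  10  10  13  13
  4   0   0   0  10  10  10  10  10  10  10  10  14  14  14  14
  5   0   0   0  10  10  10  10  10  10  10  17  17  17  17  17
  6   0   0   0  10  10  10  10  10  10  20  20  20  20  20  20

10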